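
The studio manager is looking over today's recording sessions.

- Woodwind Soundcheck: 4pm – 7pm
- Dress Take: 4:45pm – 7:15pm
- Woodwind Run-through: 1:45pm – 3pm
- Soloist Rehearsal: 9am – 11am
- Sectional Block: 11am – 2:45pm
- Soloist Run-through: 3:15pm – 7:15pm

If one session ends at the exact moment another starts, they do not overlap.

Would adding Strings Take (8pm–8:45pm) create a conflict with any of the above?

No — it doesn't clash with anything

Soloist Rehearsal: ends 11am at or before Strings Take starts 8pm → clear.
Sectional Block: ends 2:45pm at or before Strings Take starts 8pm → clear.
Woodwind Run-through: ends 3pm at or before Strings Take starts 8pm → clear.
Soloist Run-through: ends 7:15pm at or before Strings Take starts 8pm → clear.
Woodwind Soundcheck: ends 7pm at or before Strings Take starts 8pm → clear.
Dress Take: ends 7:15pm at or before Strings Take starts 8pm → clear.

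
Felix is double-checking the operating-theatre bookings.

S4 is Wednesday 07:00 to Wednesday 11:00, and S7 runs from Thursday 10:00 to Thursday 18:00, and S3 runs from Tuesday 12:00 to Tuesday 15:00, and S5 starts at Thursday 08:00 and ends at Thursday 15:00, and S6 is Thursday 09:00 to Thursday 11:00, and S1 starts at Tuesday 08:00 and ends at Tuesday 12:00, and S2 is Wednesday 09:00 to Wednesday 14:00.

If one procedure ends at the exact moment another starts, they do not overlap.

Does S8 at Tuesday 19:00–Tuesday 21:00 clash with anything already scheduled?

No — it doesn't clash with anything

S1: ends Tuesday 12:00 at or before S8 starts Tuesday 19:00 → clear.
S3: ends Tuesday 15:00 at or before S8 starts Tuesday 19:00 → clear.
S4: starts Wednesday 07:00 at or after S8 ends Tuesday 21:00 → clear.
S2: starts Wednesday 09:00 at or after S8 ends Tuesday 21:00 → clear.
S5: starts Thursday 08:00 at or after S8 ends Tuesday 21:00 → clear.
S6: starts Thursday 09:00 at or after S8 ends Tuesday 21:00 → clear.
S7: starts Thursday 10:00 at or after S8 ends Tuesday 21:00 → clear.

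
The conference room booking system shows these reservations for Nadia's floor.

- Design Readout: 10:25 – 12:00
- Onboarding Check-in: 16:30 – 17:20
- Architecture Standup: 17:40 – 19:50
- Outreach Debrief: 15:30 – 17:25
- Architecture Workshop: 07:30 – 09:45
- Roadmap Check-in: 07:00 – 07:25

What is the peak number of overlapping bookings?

Sort all start/end points and keep a running count:
07:00 start Roadmap Check-in → 1
07:25 end Roadmap Check-in → 0
07:30 start Architecture Workshop → 1
09:45 end Architecture Workshop → 0
10:25 start Design Readout → 1
12:00 end Design Readout → 0
15:30 start Outreach Debrief → 1
16:30 start Onboarding Check-in → 2
17:20 end Onboarding Check-in → 1
17:25 end Outreach Debrief → 0
17:40 start Architecture Standup → 1
19:50 end Architecture Standup → 0
Peak is 2, at 16:30 (Onboarding Check-in, Outreach Debrief).

2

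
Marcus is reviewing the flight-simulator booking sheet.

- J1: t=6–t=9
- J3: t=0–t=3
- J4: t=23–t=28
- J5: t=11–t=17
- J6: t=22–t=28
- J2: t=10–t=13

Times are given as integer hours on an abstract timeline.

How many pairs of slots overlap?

2

Sorted by start: J3, J1, J2, J5, J6, J4.
J1 starts after J3 ends, so nothing later overlaps J3 either.
J2 starts after J1 ends, so nothing later overlaps J1 either.
J5 starts before J2 ends → J2 and J5 overlap.
J6 starts after J2 ends, so nothing later overlaps J2 either.
J6 starts after J5 ends, so nothing later overlaps J5 either.
J4 starts before J6 ends → J6 and J4 overlap.
Overlapping pairs: J2 & J5, J4 & J6 — 2 in total.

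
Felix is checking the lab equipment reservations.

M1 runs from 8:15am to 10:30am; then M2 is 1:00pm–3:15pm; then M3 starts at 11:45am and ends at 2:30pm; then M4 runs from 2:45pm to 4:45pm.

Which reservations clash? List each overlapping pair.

M2 & M3, M2 & M4

Sorted by start: M1, M3, M2, M4.
M3 starts after M1 ends, so M1 has no further overlaps.
M2 starts before M3 ends → M3 and M2 overlap.
M4 starts after M3 ends.
M4 starts before M2 ends → M2 and M4 overlap.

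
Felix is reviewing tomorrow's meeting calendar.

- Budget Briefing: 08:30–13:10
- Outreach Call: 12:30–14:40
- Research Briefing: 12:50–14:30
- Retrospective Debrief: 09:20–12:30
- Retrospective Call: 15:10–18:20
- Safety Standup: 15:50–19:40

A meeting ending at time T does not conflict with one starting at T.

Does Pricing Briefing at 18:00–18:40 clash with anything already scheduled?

Budget Briefing: ends 13:10 at or before Pricing Briefing starts 18:00 → clear.
Retrospective Debrief: ends 12:30 at or before Pricing Briefing starts 18:00 → clear.
Outreach Call: ends 14:40 at or before Pricing Briefing starts 18:00 → clear.
Research Briefing: ends 14:30 at or before Pricing Briefing starts 18:00 → clear.
Retrospective Call: starts 15:10 before Pricing Briefing ends 18:40, and ends 18:20 after Pricing Briefing starts 18:00 → overlap.
Safety Standup: starts 15:50 before Pricing Briefing ends 18:40, and ends 19:40 after Pricing Briefing starts 18:00 → overlap.
Pricing Briefing overlaps Retrospective Call, Safety Standup.

Yes — it overlaps Retrospective Call, Safety Standup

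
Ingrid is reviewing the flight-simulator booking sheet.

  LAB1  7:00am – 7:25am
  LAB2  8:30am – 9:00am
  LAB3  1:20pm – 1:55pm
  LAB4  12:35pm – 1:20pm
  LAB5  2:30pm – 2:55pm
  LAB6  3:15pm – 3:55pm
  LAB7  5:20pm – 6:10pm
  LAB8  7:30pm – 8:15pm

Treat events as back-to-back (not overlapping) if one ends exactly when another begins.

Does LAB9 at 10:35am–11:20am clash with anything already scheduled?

No — it doesn't clash with anything

LAB1: ends 7:25am at or before LAB9 starts 10:35am → clear.
LAB2: ends 9:00am at or before LAB9 starts 10:35am → clear.
LAB4: starts 12:35pm at or after LAB9 ends 11:20am → clear.
LAB3: starts 1:20pm at or after LAB9 ends 11:20am → clear.
LAB5: starts 2:30pm at or after LAB9 ends 11:20am → clear.
LAB6: starts 3:15pm at or after LAB9 ends 11:20am → clear.
LAB7: starts 5:20pm at or after LAB9 ends 11:20am → clear.
LAB8: starts 7:30pm at or after LAB9 ends 11:20am → clear.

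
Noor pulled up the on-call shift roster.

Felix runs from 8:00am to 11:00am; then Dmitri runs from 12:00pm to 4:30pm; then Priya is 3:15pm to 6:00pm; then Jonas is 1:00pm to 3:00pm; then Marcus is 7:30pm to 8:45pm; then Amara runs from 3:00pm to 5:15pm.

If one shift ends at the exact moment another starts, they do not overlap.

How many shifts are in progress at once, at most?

3

Walk through starts and ends in time order (an end at T is processed before a start at T):
8:00am start Felix → 1
11:00am end Felix → 0
12:00pm start Dmitri → 1
1:00pm start Jonas → 2
3:00pm end Jonas → 1
3:00pm start Amara → 2
3:15pm start Priya → 3
4:30pm end Dmitri → 2
5:15pm end Amara → 1
6:00pm end Priya → 0
7:30pm start Marcus → 1
8:45pm end Marcus → 0
Peak is 3, at 3:15pm (Amara, Dmitri, Priya).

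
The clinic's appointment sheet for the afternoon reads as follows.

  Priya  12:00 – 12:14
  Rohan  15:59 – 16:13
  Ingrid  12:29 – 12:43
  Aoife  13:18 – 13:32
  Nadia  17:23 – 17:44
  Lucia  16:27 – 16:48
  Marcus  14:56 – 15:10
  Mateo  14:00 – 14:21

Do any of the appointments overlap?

Check each pair: they overlap iff neither finishes before the other starts.
Sorted by start: Priya, Ingrid, Aoife, Mateo, Marcus, Rohan, Lucia, Nadia.
Ingrid starts after Priya ends — done with Priya.
Aoife starts after Ingrid ends — done with Ingrid.
Mateo starts after Aoife ends — done with Aoife.
Marcus starts after Mateo ends — done with Mateo.
Rohan starts after Marcus ends — done with Marcus.
Lucia starts after Rohan ends — done with Rohan.
Nadia starts after Lucia ends.
Every pair is clear; the schedule has no overlaps.

No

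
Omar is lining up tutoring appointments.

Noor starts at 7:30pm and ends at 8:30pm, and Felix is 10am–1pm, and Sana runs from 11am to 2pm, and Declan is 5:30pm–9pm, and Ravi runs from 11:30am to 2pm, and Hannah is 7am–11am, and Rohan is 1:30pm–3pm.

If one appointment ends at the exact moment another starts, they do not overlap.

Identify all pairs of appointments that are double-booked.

Sorted by start: Hannah, Felix, Sana, Ravi, Rohan, Declan, Noor.
Felix starts before Hannah ends → Hannah and Felix overlap.
Sana starts exactly when Hannah ends (back-to-back, no overlap), so Hannah has no further overlaps.
Sana starts before Felix ends → Felix and Sana overlap.
Ravi starts before Felix ends → Felix and Ravi overlap.
Rohan starts after Felix ends, so Felix has no further overlaps.
Ravi starts before Sana ends → Sana and Ravi overlap.
Rohan starts before Sana ends → Sana and Rohan overlap.
Declan starts after Sana ends, so Sana has no further overlaps.
Rohan starts before Ravi ends → Ravi and Rohan overlap.
Declan starts after Ravi ends, so Ravi has no further overlaps.
Declan starts after Rohan ends, so Rohan has no further overlaps.
Noor starts before Declan ends → Declan and Noor overlap.

Declan & Noor, Felix & Hannah, Felix & Ravi, Felix & Sana, Ravi & Rohan, Ravi & Sana, Rohan & Sana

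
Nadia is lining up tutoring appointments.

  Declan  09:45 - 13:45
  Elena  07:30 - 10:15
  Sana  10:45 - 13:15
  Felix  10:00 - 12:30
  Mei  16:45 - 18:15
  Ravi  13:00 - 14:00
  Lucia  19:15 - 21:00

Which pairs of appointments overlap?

Declan & Elena, Declan & Felix, Declan & Ravi, Declan & Sana, Elena & Felix, Felix & Sana, Ravi & Sana

Two intervals overlap when each starts before the other ends.
Sorted by start: Elena, Declan, Felix, Sana, Ravi, Mei, Lucia.
Declan starts before Elena ends → Elena and Declan overlap.
Felix starts before Elena ends → Elena and Felix overlap.
Sana starts after Elena ends — done with Elena.
Felix starts before Declan ends → Declan and Felix overlap.
Sana starts before Declan ends → Declan and Sana overlap.
Ravi starts before Declan ends → Declan and Ravi overlap.
Mei starts after Declan ends — done with Declan.
Sana starts before Felix ends → Felix and Sana overlap.
Ravi starts after Felix ends — done with Felix.
Ravi starts before Sana ends → Sana and Ravi overlap.
Mei starts after Sana ends — done with Sana.
Mei starts after Ravi ends — done with Ravi.
Lucia starts after Mei ends.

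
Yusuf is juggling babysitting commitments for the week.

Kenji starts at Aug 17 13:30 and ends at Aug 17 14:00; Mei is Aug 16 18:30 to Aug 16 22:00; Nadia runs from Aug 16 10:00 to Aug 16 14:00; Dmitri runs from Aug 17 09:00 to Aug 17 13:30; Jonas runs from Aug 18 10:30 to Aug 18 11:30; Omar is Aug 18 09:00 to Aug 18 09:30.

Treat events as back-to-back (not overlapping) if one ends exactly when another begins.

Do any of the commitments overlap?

No

Sorted by start: Nadia, Mei, Dmitri, Kenji, Omar, Jonas.
Mei starts after Nadia ends, so nothing later overlaps Nadia either.
Dmitri starts after Mei ends, so nothing later overlaps Mei either.
Kenji starts exactly when Dmitri ends (back-to-back, no overlap), so nothing later overlaps Dmitri either.
Omar starts after Kenji ends, so nothing later overlaps Kenji either.
Jonas starts after Omar ends.
Every pair is clear; the schedule has no overlaps.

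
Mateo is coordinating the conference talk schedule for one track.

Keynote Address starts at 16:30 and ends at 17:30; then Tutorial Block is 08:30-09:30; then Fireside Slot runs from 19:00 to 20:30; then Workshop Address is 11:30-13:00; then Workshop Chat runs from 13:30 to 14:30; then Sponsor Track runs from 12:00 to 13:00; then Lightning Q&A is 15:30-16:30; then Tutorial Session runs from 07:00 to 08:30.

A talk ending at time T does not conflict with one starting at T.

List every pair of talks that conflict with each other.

Sorted by start: Tutorial Session, Tutorial Block, Workshop Address, Sponsor Track, Workshop Chat, Lightning Q&A, Keynote Address, Fireside Slot.
Tutorial Block starts exactly when Tutorial Session ends (back-to-back, no overlap); Tutorial Session is clear from here.
Workshop Address starts after Tutorial Block ends; Tutorial Block is clear from here.
Sponsor Track starts before Workshop Address ends → Workshop Address and Sponsor Track overlap.
Workshop Chat starts after Workshop Address ends; Workshop Address is clear from here.
Workshop Chat starts after Sponsor Track ends; Sponsor Track is clear from here.
Lightning Q&A starts after Workshop Chat ends; Workshop Chat is clear from here.
Keynote Address starts exactly when Lightning Q&A ends (back-to-back, no overlap); Lightning Q&A is clear from here.
Fireside Slot starts after Keynote Address ends.

Sponsor Track & Workshop Address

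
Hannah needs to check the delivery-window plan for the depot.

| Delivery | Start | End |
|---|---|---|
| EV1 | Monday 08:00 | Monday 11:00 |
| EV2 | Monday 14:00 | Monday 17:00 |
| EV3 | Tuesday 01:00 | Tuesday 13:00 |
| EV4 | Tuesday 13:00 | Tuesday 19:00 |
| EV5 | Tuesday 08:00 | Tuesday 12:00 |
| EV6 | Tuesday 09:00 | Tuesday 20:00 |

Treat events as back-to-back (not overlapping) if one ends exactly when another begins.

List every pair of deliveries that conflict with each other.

EV3 & EV5, EV3 & EV6, EV4 & EV6, EV5 & EV6

Sorted by start: EV1, EV2, EV3, EV5, EV6, EV4.
EV2 starts after EV1 ends — done with EV1.
EV3 starts after EV2 ends — done with EV2.
EV5 starts before EV3 ends → EV3 and EV5 overlap.
EV6 starts before EV3 ends → EV3 and EV6 overlap.
EV4 starts exactly when EV3 ends (back-to-back, no overlap).
EV6 starts before EV5 ends → EV5 and EV6 overlap.
EV4 starts after EV5 ends.
EV4 starts before EV6 ends → EV6 and EV4 overlap.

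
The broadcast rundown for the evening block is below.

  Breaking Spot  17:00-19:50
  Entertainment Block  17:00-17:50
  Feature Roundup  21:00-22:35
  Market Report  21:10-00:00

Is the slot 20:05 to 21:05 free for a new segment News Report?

Breaking Spot: ends 19:50 at or before News Report starts 20:05 → clear.
Entertainment Block: ends 17:50 at or before News Report starts 20:05 → clear.
Feature Roundup: starts 21:00 before News Report ends 21:05, and ends 22:35 after News Report starts 20:05 → overlap.
Market Report: starts 21:10 at or after News Report ends 21:05 → clear.
News Report overlaps Feature Roundup.

No — it overlaps Feature Roundup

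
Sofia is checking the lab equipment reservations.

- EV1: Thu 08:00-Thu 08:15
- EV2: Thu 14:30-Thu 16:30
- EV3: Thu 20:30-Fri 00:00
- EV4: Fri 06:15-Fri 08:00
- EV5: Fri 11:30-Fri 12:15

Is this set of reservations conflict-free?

Two intervals overlap when each starts before the other ends.
Sorted by start: EV1, EV2, EV3, EV4, EV5.
EV2 starts after EV1 ends, so nothing later overlaps EV1 either.
EV3 starts after EV2 ends, so nothing later overlaps EV2 either.
EV4 starts after EV3 ends, so nothing later overlaps EV3 either.
EV5 starts after EV4 ends.
Every pair is clear; the schedule has no overlaps.

Yes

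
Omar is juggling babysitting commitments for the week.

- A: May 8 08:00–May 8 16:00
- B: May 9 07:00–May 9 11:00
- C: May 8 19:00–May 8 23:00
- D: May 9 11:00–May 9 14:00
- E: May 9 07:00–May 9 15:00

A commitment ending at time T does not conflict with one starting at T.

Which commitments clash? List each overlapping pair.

B & E, D & E

Sorted by start: A, C, B, E, D.
C starts after A ends, so nothing later overlaps A either.
B starts after C ends, so nothing later overlaps C either.
E starts before B ends → B and E overlap.
D starts exactly when B ends (back-to-back, no overlap).
D starts before E ends → E and D overlap.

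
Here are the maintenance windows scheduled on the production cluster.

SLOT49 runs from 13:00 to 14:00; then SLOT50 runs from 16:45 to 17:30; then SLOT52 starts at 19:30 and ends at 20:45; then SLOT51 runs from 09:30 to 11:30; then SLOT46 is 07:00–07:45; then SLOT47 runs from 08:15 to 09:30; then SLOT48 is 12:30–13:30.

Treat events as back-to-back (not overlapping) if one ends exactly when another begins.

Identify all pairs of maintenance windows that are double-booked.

SLOT48 & SLOT49

Check each pair: they overlap iff neither finishes before the other starts.
Sorted by start: SLOT46, SLOT47, SLOT51, SLOT48, SLOT49, SLOT50, SLOT52.
SLOT47 starts after SLOT46 ends; SLOT46 is clear from here.
SLOT51 starts exactly when SLOT47 ends (back-to-back, no overlap); SLOT47 is clear from here.
SLOT48 starts after SLOT51 ends; SLOT51 is clear from here.
SLOT49 starts before SLOT48 ends → SLOT48 and SLOT49 overlap.
SLOT50 starts after SLOT48 ends; SLOT48 is clear from here.
SLOT50 starts after SLOT49 ends; SLOT49 is clear from here.
SLOT52 starts after SLOT50 ends.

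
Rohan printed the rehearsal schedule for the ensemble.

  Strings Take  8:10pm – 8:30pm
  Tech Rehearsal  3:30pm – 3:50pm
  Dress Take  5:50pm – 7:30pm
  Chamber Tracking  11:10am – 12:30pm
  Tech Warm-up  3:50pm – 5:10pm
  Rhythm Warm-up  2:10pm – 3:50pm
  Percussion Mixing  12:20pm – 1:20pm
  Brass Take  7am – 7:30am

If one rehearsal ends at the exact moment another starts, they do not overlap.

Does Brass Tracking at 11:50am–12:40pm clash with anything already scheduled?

Brass Take: ends 7:30am at or before Brass Tracking starts 11:50am → clear.
Chamber Tracking: starts 11:10am before Brass Tracking ends 12:40pm, and ends 12:30pm after Brass Tracking starts 11:50am → overlap.
Percussion Mixing: starts 12:20pm before Brass Tracking ends 12:40pm, and ends 1:20pm after Brass Tracking starts 11:50am → overlap.
Rhythm Warm-up: starts 2:10pm at or after Brass Tracking ends 12:40pm → clear.
Tech Rehearsal: starts 3:30pm at or after Brass Tracking ends 12:40pm → clear.
Tech Warm-up: starts 3:50pm at or after Brass Tracking ends 12:40pm → clear.
Dress Take: starts 5:50pm at or after Brass Tracking ends 12:40pm → clear.
Strings Take: starts 8:10pm at or after Brass Tracking ends 12:40pm → clear.
Brass Tracking overlaps Chamber Tracking, Percussion Mixing.

Yes — it overlaps Chamber Tracking, Percussion Mixing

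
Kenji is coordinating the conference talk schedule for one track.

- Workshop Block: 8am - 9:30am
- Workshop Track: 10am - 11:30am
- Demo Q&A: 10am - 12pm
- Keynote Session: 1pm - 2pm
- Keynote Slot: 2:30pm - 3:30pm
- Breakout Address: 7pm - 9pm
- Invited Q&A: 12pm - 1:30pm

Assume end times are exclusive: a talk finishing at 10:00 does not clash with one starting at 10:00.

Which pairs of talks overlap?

Demo Q&A & Workshop Track, Invited Q&A & Keynote Session

Sorted by start: Workshop Block, Workshop Track, Demo Q&A, Invited Q&A, Keynote Session, Keynote Slot, Breakout Address.
Workshop Track starts after Workshop Block ends, so nothing later overlaps Workshop Block either.
Demo Q&A starts before Workshop Track ends → Workshop Track and Demo Q&A overlap.
Invited Q&A starts after Workshop Track ends, so nothing later overlaps Workshop Track either.
Invited Q&A starts exactly when Demo Q&A ends (back-to-back, no overlap), so nothing later overlaps Demo Q&A either.
Keynote Session starts before Invited Q&A ends → Invited Q&A and Keynote Session overlap.
Keynote Slot starts after Invited Q&A ends, so nothing later overlaps Invited Q&A either.
Keynote Slot starts after Keynote Session ends, so nothing later overlaps Keynote Session either.
Breakout Address starts after Keynote Slot ends.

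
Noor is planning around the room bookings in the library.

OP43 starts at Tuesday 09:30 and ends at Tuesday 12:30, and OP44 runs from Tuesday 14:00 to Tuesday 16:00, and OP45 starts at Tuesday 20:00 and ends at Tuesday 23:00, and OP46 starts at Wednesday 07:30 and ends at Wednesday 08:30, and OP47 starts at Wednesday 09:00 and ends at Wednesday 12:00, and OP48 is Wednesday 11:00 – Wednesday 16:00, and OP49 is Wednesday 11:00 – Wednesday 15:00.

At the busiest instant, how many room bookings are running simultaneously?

Walk through starts and ends in time order (an end at T is processed before a start at T):
Tuesday 09:30 start OP43 → 1
Tuesday 12:30 end OP43 → 0
Tuesday 14:00 start OP44 → 1
Tuesday 16:00 end OP44 → 0
Tuesday 20:00 start OP45 → 1
Tuesday 23:00 end OP45 → 0
Wednesday 07:30 start OP46 → 1
Wednesday 08:30 end OP46 → 0
Wednesday 09:00 start OP47 → 1
Wednesday 11:00 start OP48 → 2
Wednesday 11:00 start OP49 → 3
Wednesday 12:00 end OP47 → 2
Wednesday 15:00 end OP49 → 1
Wednesday 16:00 end OP48 → 0
Peak is 3, at Wednesday 11:00 (OP47, OP48, OP49).

3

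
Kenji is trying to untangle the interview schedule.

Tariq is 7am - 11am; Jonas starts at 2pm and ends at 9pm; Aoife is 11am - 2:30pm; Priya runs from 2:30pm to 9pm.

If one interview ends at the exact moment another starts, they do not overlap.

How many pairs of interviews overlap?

Sorted by start: Tariq, Aoife, Jonas, Priya.
Aoife starts exactly when Tariq ends (back-to-back, no overlap) — done with Tariq.
Jonas starts before Aoife ends → Aoife and Jonas overlap.
Priya starts exactly when Aoife ends (back-to-back, no overlap).
Priya starts before Jonas ends → Jonas and Priya overlap.
Overlapping pairs: Aoife & Jonas, Jonas & Priya — 2 in total.

2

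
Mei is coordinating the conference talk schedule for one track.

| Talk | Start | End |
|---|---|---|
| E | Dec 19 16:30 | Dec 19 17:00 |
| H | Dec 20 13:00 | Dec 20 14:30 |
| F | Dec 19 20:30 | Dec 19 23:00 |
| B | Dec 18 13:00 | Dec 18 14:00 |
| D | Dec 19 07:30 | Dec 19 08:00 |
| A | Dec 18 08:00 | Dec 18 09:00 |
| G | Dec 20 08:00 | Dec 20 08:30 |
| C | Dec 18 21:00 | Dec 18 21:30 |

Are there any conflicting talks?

No

Sorted by start: A, B, C, D, E, F, G, H.
B starts after A ends, so A has no further overlaps.
C starts after B ends, so B has no further overlaps.
D starts after C ends, so C has no further overlaps.
E starts after D ends, so D has no further overlaps.
F starts after E ends, so E has no further overlaps.
G starts after F ends, so F has no further overlaps.
H starts after G ends.
Every pair is clear; the schedule has no overlaps.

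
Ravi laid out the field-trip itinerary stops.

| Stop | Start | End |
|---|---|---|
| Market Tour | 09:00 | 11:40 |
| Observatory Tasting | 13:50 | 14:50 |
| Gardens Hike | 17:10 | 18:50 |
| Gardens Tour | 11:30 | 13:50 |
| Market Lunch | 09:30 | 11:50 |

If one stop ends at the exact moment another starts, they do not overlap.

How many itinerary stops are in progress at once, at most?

Walk through starts and ends in time order (an end at T is processed before a start at T):
09:00 start Market Tour → 1
09:30 start Market Lunch → 2
11:30 start Gardens Tour → 3
11:40 end Market Tour → 2
11:50 end Market Lunch → 1
13:50 end Gardens Tour → 0
13:50 start Observatory Tasting → 1
14:50 end Observatory Tasting → 0
17:10 start Gardens Hike → 1
18:50 end Gardens Hike → 0
Peak is 3, at 11:30 (Gardens Tour, Market Lunch, Market Tour).

3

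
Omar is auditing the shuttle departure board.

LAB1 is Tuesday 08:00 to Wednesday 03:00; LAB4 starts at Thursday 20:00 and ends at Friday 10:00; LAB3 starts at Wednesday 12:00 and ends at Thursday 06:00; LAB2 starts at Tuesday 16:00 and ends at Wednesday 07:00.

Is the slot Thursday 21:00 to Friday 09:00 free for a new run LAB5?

LAB1: ends Wednesday 03:00 at or before LAB5 starts Thursday 21:00 → clear.
LAB2: ends Wednesday 07:00 at or before LAB5 starts Thursday 21:00 → clear.
LAB3: ends Thursday 06:00 at or before LAB5 starts Thursday 21:00 → clear.
LAB4: starts Thursday 20:00 before LAB5 ends Friday 09:00, and ends Friday 10:00 after LAB5 starts Thursday 21:00 → overlap.
LAB5 overlaps LAB4.

No — it overlaps LAB4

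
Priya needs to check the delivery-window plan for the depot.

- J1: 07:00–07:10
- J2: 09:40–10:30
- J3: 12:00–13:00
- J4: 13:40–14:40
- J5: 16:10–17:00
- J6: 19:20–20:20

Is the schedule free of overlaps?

Yes

Sorted by start: J1, J2, J3, J4, J5, J6.
J2 starts after J1 ends — done with J1.
J3 starts after J2 ends — done with J2.
J4 starts after J3 ends — done with J3.
J5 starts after J4 ends — done with J4.
J6 starts after J5 ends.
Every pair is clear; the schedule has no overlaps.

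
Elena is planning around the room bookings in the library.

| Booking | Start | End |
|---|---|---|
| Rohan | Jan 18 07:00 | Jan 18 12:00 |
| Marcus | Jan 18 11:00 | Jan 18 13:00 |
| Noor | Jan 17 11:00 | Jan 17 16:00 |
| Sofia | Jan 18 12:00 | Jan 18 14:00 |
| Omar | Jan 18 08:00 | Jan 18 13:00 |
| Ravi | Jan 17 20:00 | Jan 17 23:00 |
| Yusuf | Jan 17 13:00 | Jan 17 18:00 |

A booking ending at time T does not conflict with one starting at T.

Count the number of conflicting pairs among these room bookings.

Sorted by start: Noor, Yusuf, Ravi, Rohan, Omar, Marcus, Sofia.
Yusuf starts before Noor ends → Noor and Yusuf overlap.
Ravi starts after Noor ends — done with Noor.
Ravi starts after Yusuf ends — done with Yusuf.
Rohan starts after Ravi ends — done with Ravi.
Omar starts before Rohan ends → Rohan and Omar overlap.
Marcus starts before Rohan ends → Rohan and Marcus overlap.
Sofia starts exactly when Rohan ends (back-to-back, no overlap).
Marcus starts before Omar ends → Omar and Marcus overlap.
Sofia starts before Omar ends → Omar and Sofia overlap.
Sofia starts before Marcus ends → Marcus and Sofia overlap.
Overlapping pairs: Marcus & Omar, Marcus & Rohan, Marcus & Sofia, Noor & Yusuf, Omar & Rohan, Omar & Sofia — 6 in total.

6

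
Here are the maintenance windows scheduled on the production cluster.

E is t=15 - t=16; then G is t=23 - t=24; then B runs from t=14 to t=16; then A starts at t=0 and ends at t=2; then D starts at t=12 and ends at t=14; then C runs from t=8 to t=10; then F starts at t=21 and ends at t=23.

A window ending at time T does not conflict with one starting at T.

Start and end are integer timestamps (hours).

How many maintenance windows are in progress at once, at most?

2

Sort all start/end points and keep a running count:
t=0 start A → 1
t=2 end A → 0
t=8 start C → 1
t=10 end C → 0
t=12 start D → 1
t=14 end D → 0
t=14 start B → 1
t=15 start E → 2
t=16 end B → 1
t=16 end E → 0
t=21 start F → 1
t=23 end F → 0
t=23 start G → 1
t=24 end G → 0
Peak is 2, at t=15 (B, E).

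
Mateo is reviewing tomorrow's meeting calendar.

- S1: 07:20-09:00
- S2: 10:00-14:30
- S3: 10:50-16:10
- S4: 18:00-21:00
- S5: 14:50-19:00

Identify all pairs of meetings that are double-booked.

Sorted by start: S1, S2, S3, S5, S4.
S2 starts after S1 ends; S1 is clear from here.
S3 starts before S2 ends → S2 and S3 overlap.
S5 starts after S2 ends; S2 is clear from here.
S5 starts before S3 ends → S3 and S5 overlap.
S4 starts after S3 ends.
S4 starts before S5 ends → S5 and S4 overlap.

S2 & S3, S3 & S5, S4 & S5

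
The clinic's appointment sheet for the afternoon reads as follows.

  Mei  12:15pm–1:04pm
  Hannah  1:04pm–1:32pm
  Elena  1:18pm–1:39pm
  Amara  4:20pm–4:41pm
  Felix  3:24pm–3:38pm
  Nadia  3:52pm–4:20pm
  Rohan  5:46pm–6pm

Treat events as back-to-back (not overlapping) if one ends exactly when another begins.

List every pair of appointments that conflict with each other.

Elena & Hannah

Sorted by start: Mei, Hannah, Elena, Felix, Nadia, Amara, Rohan.
Hannah starts exactly when Mei ends (back-to-back, no overlap) — done with Mei.
Elena starts before Hannah ends → Hannah and Elena overlap.
Felix starts after Hannah ends — done with Hannah.
Felix starts after Elena ends — done with Elena.
Nadia starts after Felix ends — done with Felix.
Amara starts exactly when Nadia ends (back-to-back, no overlap) — done with Nadia.
Rohan starts after Amara ends.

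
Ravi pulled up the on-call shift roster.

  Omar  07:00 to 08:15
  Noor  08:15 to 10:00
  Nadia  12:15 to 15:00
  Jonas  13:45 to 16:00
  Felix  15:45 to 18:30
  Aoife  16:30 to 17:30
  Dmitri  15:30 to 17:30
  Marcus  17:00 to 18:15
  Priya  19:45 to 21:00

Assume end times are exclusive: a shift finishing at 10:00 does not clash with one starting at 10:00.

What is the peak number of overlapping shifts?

Sweep the timeline, counting +1 at each start and −1 at each end (ends before starts at a tie):
07:00 start Omar → 1
08:15 end Omar → 0
08:15 start Noor → 1
10:00 end Noor → 0
12:15 start Nadia → 1
13:45 start Jonas → 2
15:00 end Nadia → 1
15:30 start Dmitri → 2
15:45 start Felix → 3
16:00 end Jonas → 2
16:30 start Aoife → 3
17:00 start Marcus → 4
17:30 end Aoife → 3
17:30 end Dmitri → 2
18:15 end Marcus → 1
18:30 end Felix → 0
19:45 start Priya → 1
21:00 end Priya → 0
Peak is 4, at 17:00 (Aoife, Dmitri, Felix, Marcus).

4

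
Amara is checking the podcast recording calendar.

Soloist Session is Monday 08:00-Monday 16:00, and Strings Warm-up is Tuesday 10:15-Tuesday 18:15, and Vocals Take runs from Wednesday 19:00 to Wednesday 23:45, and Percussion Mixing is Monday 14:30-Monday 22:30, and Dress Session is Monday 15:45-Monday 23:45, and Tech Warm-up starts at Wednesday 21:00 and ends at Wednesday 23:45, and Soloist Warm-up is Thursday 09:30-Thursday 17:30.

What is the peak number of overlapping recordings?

3

Sort all start/end points and keep a running count:
Monday 08:00 start Soloist Session → 1
Monday 14:30 start Percussion Mixing → 2
Monday 15:45 start Dress Session → 3
Monday 16:00 end Soloist Session → 2
Monday 22:30 end Percussion Mixing → 1
Monday 23:45 end Dress Session → 0
Tuesday 10:15 start Strings Warm-up → 1
Tuesday 18:15 end Strings Warm-up → 0
Wednesday 19:00 start Vocals Take → 1
Wednesday 21:00 start Tech Warm-up → 2
Wednesday 23:45 end Tech Warm-up → 1
Wednesday 23:45 end Vocals Take → 0
Thursday 09:30 start Soloist Warm-up → 1
Thursday 17:30 end Soloist Warm-up → 0
Peak is 3, at Monday 15:45 (Dress Session, Percussion Mixing, Soloist Session).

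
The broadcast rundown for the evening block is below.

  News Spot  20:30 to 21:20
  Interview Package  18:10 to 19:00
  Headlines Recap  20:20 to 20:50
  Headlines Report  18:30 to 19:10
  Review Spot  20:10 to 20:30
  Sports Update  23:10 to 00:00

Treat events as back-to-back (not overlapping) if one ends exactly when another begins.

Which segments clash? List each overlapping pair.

Headlines Recap & News Spot, Headlines Recap & Review Spot, Headlines Report & Interview Package

Check each pair: they overlap iff neither finishes before the other starts.
Sorted by start: Interview Package, Headlines Report, Review Spot, Headlines Recap, News Spot, Sports Update.
Headlines Report starts before Interview Package ends → Interview Package and Headlines Report overlap.
Review Spot starts after Interview Package ends, so Interview Package has no further overlaps.
Review Spot starts after Headlines Report ends, so Headlines Report has no further overlaps.
Headlines Recap starts before Review Spot ends → Review Spot and Headlines Recap overlap.
News Spot starts exactly when Review Spot ends (back-to-back, no overlap), so Review Spot has no further overlaps.
News Spot starts before Headlines Recap ends → Headlines Recap and News Spot overlap.
Sports Update starts after Headlines Recap ends.
Sports Update starts after News Spot ends.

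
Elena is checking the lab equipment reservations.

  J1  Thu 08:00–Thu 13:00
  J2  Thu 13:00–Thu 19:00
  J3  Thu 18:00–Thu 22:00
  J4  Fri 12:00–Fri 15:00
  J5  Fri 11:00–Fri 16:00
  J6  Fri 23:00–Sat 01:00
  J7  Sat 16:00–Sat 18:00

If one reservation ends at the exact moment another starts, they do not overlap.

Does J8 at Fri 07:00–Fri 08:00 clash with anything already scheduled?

No — it doesn't clash with anything

J1: ends Thu 13:00 at or before J8 starts Fri 07:00 → clear.
J2: ends Thu 19:00 at or before J8 starts Fri 07:00 → clear.
J3: ends Thu 22:00 at or before J8 starts Fri 07:00 → clear.
J5: starts Fri 11:00 at or after J8 ends Fri 08:00 → clear.
J4: starts Fri 12:00 at or after J8 ends Fri 08:00 → clear.
J6: starts Fri 23:00 at or after J8 ends Fri 08:00 → clear.
J7: starts Sat 16:00 at or after J8 ends Fri 08:00 → clear.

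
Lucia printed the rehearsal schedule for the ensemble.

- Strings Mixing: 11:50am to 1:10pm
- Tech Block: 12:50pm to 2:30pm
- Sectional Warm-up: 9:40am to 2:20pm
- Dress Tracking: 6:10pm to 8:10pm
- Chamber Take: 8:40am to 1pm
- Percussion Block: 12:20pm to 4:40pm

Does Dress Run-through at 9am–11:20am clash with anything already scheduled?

Chamber Take: starts 8:40am before Dress Run-through ends 11:20am, and ends 1pm after Dress Run-through starts 9am → overlap.
Sectional Warm-up: starts 9:40am before Dress Run-through ends 11:20am, and ends 2:20pm after Dress Run-through starts 9am → overlap.
Strings Mixing: starts 11:50am at or after Dress Run-through ends 11:20am → clear.
Percussion Block: starts 12:20pm at or after Dress Run-through ends 11:20am → clear.
Tech Block: starts 12:50pm at or after Dress Run-through ends 11:20am → clear.
Dress Tracking: starts 6:10pm at or after Dress Run-through ends 11:20am → clear.
Dress Run-through overlaps Chamber Take, Sectional Warm-up.

Yes — it overlaps Chamber Take, Sectional Warm-up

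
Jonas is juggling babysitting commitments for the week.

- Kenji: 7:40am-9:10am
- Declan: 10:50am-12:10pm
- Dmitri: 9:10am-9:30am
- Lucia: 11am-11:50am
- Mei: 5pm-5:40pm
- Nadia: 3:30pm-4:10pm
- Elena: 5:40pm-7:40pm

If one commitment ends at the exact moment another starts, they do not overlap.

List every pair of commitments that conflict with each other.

Sorted by start: Kenji, Dmitri, Declan, Lucia, Nadia, Mei, Elena.
Dmitri starts exactly when Kenji ends (back-to-back, no overlap), so nothing later overlaps Kenji either.
Declan starts after Dmitri ends, so nothing later overlaps Dmitri either.
Lucia starts before Declan ends → Declan and Lucia overlap.
Nadia starts after Declan ends, so nothing later overlaps Declan either.
Nadia starts after Lucia ends, so nothing later overlaps Lucia either.
Mei starts after Nadia ends, so nothing later overlaps Nadia either.
Elena starts exactly when Mei ends (back-to-back, no overlap).

Declan & Lucia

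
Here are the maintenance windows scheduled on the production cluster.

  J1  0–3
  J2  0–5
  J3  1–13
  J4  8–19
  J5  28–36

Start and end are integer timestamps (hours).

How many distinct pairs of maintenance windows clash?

4

Two intervals overlap when each starts before the other ends.
Sorted by start: J1, J2, J3, J4, J5.
J2 starts before J1 ends → J1 and J2 overlap.
J3 starts before J1 ends → J1 and J3 overlap.
J4 starts after J1 ends — done with J1.
J3 starts before J2 ends → J2 and J3 overlap.
J4 starts after J2 ends — done with J2.
J4 starts before J3 ends → J3 and J4 overlap.
J5 starts after J3 ends.
J5 starts after J4 ends.
Overlapping pairs: J1 & J2, J1 & J3, J2 & J3, J3 & J4 — 4 in total.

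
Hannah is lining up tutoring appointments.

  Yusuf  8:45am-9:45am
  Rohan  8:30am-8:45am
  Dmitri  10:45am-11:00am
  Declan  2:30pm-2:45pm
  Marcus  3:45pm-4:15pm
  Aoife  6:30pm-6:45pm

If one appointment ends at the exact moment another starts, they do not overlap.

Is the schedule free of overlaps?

Sorted by start: Rohan, Yusuf, Dmitri, Declan, Marcus, Aoife.
Yusuf starts exactly when Rohan ends (back-to-back, no overlap), so nothing later overlaps Rohan either.
Dmitri starts after Yusuf ends, so nothing later overlaps Yusuf either.
Declan starts after Dmitri ends, so nothing later overlaps Dmitri either.
Marcus starts after Declan ends, so nothing later overlaps Declan either.
Aoife starts after Marcus ends.
Every pair is clear; the schedule has no overlaps.

Yes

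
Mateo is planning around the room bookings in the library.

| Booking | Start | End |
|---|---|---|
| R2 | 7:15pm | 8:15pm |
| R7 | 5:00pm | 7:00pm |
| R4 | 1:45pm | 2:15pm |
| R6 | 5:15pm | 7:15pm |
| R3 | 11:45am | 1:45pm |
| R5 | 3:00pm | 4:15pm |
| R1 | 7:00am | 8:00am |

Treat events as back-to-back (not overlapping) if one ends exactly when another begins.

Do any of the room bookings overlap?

Sorted by start: R1, R3, R4, R5, R7, R6, R2.
R3 starts after R1 ends — done with R1.
R4 starts exactly when R3 ends (back-to-back, no overlap) — done with R3.
R5 starts after R4 ends — done with R4.
R7 starts after R5 ends — done with R5.
R6 starts before R7 ends → R7 and R6 overlap.
That's a conflict, so the schedule is not conflict-free.

Yes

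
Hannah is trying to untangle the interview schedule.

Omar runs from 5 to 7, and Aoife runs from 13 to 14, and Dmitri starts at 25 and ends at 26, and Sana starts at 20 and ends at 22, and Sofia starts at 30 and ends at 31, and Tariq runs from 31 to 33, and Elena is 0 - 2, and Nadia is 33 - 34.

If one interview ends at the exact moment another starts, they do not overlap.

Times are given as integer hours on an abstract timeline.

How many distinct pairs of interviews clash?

Sorted by start: Elena, Omar, Aoife, Sana, Dmitri, Sofia, Tariq, Nadia.
Omar starts after Elena ends, so Elena has no further overlaps.
Aoife starts after Omar ends, so Omar has no further overlaps.
Sana starts after Aoife ends, so Aoife has no further overlaps.
Dmitri starts after Sana ends, so Sana has no further overlaps.
Sofia starts after Dmitri ends, so Dmitri has no further overlaps.
Tariq starts exactly when Sofia ends (back-to-back, no overlap), so Sofia has no further overlaps.
Nadia starts exactly when Tariq ends (back-to-back, no overlap).
No pair overlaps.

0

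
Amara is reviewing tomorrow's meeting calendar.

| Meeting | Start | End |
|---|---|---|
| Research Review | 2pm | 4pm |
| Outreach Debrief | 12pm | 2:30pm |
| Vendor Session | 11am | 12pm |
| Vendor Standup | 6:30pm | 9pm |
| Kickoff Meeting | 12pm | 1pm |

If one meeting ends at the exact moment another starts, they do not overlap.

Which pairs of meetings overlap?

Sorted by start: Vendor Session, Outreach Debrief, Kickoff Meeting, Research Review, Vendor Standup.
Outreach Debrief starts exactly when Vendor Session ends (back-to-back, no overlap), so Vendor Session has no further overlaps.
Kickoff Meeting starts before Outreach Debrief ends → Outreach Debrief and Kickoff Meeting overlap.
Research Review starts before Outreach Debrief ends → Outreach Debrief and Research Review overlap.
Vendor Standup starts after Outreach Debrief ends.
Research Review starts after Kickoff Meeting ends, so Kickoff Meeting has no further overlaps.
Vendor Standup starts after Research Review ends.

Kickoff Meeting & Outreach Debrief, Outreach Debrief & Research Review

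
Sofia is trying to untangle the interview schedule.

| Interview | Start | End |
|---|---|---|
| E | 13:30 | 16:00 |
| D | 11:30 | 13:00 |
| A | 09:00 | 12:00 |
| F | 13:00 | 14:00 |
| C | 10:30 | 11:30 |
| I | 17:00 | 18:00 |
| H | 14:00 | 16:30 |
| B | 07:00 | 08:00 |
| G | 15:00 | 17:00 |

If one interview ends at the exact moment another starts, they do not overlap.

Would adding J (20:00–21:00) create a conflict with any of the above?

B: ends 08:00 at or before J starts 20:00 → clear.
A: ends 12:00 at or before J starts 20:00 → clear.
C: ends 11:30 at or before J starts 20:00 → clear.
D: ends 13:00 at or before J starts 20:00 → clear.
F: ends 14:00 at or before J starts 20:00 → clear.
E: ends 16:00 at or before J starts 20:00 → clear.
H: ends 16:30 at or before J starts 20:00 → clear.
G: ends 17:00 at or before J starts 20:00 → clear.
I: ends 18:00 at or before J starts 20:00 → clear.

No — it doesn't clash with anything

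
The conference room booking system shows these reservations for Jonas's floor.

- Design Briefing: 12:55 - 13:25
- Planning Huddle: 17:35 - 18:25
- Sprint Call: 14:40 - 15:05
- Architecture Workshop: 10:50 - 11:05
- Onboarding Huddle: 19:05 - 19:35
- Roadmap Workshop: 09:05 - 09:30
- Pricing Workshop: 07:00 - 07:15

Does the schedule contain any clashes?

No

Check each pair: they overlap iff neither finishes before the other starts.
Sorted by start: Pricing Workshop, Roadmap Workshop, Architecture Workshop, Design Briefing, Sprint Call, Planning Huddle, Onboarding Huddle.
Roadmap Workshop starts after Pricing Workshop ends; Pricing Workshop is clear from here.
Architecture Workshop starts after Roadmap Workshop ends; Roadmap Workshop is clear from here.
Design Briefing starts after Architecture Workshop ends; Architecture Workshop is clear from here.
Sprint Call starts after Design Briefing ends; Design Briefing is clear from here.
Planning Huddle starts after Sprint Call ends; Sprint Call is clear from here.
Onboarding Huddle starts after Planning Huddle ends.
Every pair is clear; the schedule has no overlaps.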